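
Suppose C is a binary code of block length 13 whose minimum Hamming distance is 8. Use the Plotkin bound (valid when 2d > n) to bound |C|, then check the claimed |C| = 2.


Plotkin bound M ≤ 4; given |C| = 2 ≤ bound (satisfied).

Check applicability: 2d = 16, n = 13.
2d − n = 3 > 0, so Plotkin applies.
Compute d/(2d−n) = 8/3 ≈ 2.6667.
⌊d/(2d−n)⌋ = 2.
Plotkin bound: M ≤ 2·2 = 4.
Given |C| = 2, check: satisfied.
This |C| is below the Plotkin bound.


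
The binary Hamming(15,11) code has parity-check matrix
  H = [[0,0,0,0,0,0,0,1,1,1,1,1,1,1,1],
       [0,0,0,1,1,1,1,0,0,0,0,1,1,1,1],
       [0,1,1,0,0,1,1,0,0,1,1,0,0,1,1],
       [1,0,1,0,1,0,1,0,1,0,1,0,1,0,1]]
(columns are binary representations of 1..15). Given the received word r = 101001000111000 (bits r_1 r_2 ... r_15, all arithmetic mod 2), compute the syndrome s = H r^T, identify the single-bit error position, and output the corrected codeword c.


s = (1, 0, 0, 1)^T, error position = 9, corrected codeword c = 101001001111000

Compute s = H r^T mod 2 one row at a time:
  s_1 = 0 + 0 + 1 + 1 + 1 + 0 + 0 + 0 = 3 ≡ 1 (mod 2).
  s_2 = 0 + 0 + 1 + 0 + 1 + 0 + 0 + 0 = 2 ≡ 0 (mod 2).
  s_3 = 0 + 1 + 1 + 0 + 1 + 1 + 0 + 0 = 4 ≡ 0 (mod 2).
  s_4 = 1 + 1 + 0 + 0 + 0 + 1 + 0 + 0 = 3 ≡ 1 (mod 2).
s = (1, 0, 0, 1)^T — this equals column 9 of H (binary 1001), so error is at position 9.
Correct: flip bit 9 of r = 101001000111000 to get c = 101001001111000.


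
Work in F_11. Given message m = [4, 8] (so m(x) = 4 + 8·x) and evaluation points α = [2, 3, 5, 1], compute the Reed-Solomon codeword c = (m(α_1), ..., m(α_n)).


c = [9, 6, 0, 1]

Message polynomial: m(x) = 4 + 8·x (mod 11).
For each evaluation point α_i, compute m(α_i) mod 11:
  α_1 = 2: Horner steps 8 → 9, so m(2) = 9.
  α_2 = 3: Horner steps 8 → 6, so m(3) = 6.
  α_3 = 5: Horner steps 8 → 0, so m(5) = 0.
  α_4 = 1: Horner steps 8 → 1, so m(1) = 1.
Codeword c = [9, 6, 0, 1] ∈ F_11^4.


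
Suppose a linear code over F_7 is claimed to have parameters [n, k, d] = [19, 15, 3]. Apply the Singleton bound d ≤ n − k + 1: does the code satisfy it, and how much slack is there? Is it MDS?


Singleton RHS = n − k + 1 = 5, slack = 2, bound satisfied, not MDS.

Singleton bound: d ≤ n − k + 1.
Here n = 19, k = 15, so n − k + 1 = 5.
Given d = 3, check d ≤ 5: YES.
Slack = (n − k + 1) − d = 2.
The code is NOT MDS (slack = 2 > 0).
Description: the claimed parameters are [19, 15, 3]_7; such a code would be non-MDS.


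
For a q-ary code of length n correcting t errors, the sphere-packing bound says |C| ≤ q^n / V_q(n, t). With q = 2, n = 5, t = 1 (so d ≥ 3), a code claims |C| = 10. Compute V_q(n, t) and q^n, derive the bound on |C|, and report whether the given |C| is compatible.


V_q(n, t) = 6, q^n = 32, Hamming bound = 5, |C| = 10 > bound (violated).

Step 1: Compute V_q(n, t) = Σ_{j=0}^1 C(n, j) (q−1)^j.
  j = 0: C(5,0)·(1)^0 = 1·1 = 1.
  j = 1: C(5,1)·(1)^1 = 5·1 = 5.
  V_q(n, t) = 1 + 5 = 6.
Step 2: q^n = 2^5 = 32.
Step 3: Hamming bound ⌊q^n / V_q(n,t)⌋ = ⌊32/6⌋ = 5.
Step 4: Compare |C| = 10 to 5: violated.
The claimed |C| lies above the Hamming bound, so no 2-ary code of length 5 with d ≥ 3 can have 10 codewords.


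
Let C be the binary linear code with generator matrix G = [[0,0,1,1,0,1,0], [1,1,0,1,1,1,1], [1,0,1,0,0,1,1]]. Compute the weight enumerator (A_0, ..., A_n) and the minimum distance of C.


Weight distribution: A_0 = 1, A_3 = 3, A_4 = 2, A_5 = 1, A_6 = 1. Minimum distance d = 3.

Enumerate all 2^3 = 8 messages m ∈ F_2^3.
For each, compute codeword c = mG in F_2^7, then tally its weight.
  m = 000 → c = 0000000, weight = 0.
  m = 100 → c = 0011010, weight = 3.
  m = 010 → c = 1101111, weight = 6.
  m = 110 → c = 1110101, weight = 5.
  m = 001 → c = 1010011, weight = 4.
  m = 101 → c = 1001001, weight = 3.
  m = 011 → c = 0111100, weight = 4.
  m = 111 → c = 0100110, weight = 3.
Tally weights:
  weight 0: 1 codewords.
  weight 3: 3 codewords.
  weight 4: 2 codewords.
  weight 5: 1 codewords.
  weight 6: 1 codewords.
Minimum distance d = smallest w > 0 with A_w > 0 = 3.
Sanity: Σ A_w = 8 = 2^3 = 8 ✓.


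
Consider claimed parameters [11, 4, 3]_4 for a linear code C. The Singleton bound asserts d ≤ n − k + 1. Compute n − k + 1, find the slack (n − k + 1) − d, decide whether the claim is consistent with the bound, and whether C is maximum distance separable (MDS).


Singleton RHS = n − k + 1 = 8, slack = 5, bound satisfied, not MDS.

Singleton bound: d ≤ n − k + 1.
Here n = 11, k = 4, so n − k + 1 = 8.
Given d = 3, check d ≤ 8: YES.
Slack = (n − k + 1) − d = 5.
The code is NOT MDS (slack = 5 > 0).
Description: the claimed parameters are [11, 4, 3]_4; such a code would be non-MDS.


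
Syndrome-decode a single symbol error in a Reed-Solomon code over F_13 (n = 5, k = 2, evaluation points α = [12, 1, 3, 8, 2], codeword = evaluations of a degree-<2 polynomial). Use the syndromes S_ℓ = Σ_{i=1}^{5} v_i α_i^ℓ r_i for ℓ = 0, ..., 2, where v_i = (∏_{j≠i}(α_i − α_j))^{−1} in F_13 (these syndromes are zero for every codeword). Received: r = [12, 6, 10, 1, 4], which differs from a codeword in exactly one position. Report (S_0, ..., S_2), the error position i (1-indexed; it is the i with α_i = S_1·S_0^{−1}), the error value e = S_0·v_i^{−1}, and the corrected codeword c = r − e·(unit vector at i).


S = (9, 9, 9), error at position 2, error magnitude e = 8, c = [12, 11, 10, 1, 4].

Step 1: column multipliers v_i = (∏_{j≠i}(α_i − α_j))^{−1} mod 13.
  i = 1 (α = 12): (12−1)(12−3)(12−8)(12−2) = 11·9·4·10 = 3960 ≡ 8, so v_1 = 8^{−1} = 5 (mod 13).
  i = 2 (α = 1): (1−12)(1−3)(1−8)(1−2) = (−11)·(−2)·(−7)·(−1) = 154 ≡ 11, so v_2 = 11^{−1} = 6 (mod 13).
  i = 3 (α = 3): (3−12)(3−1)(3−8)(3−2) = (−9)·2·(−5)·1 = 90 ≡ 12, so v_3 = 12^{−1} = 12 (mod 13).
  i = 4 (α = 8): (8−12)(8−1)(8−3)(8−2) = (−4)·7·5·6 = −840 ≡ 5, so v_4 = 5^{−1} = 8 (mod 13).
  i = 5 (α = 2): (2−12)(2−1)(2−3)(2−8) = (−10)·1·(−1)·(−6) = −60 ≡ 5, so v_5 = 5^{−1} = 8 (mod 13).
  v = [5, 6, 12, 8, 8].
Step 2: syndromes of r = [12, 6, 10, 1, 4] (all sums mod 13).
  S_0 = Σ v_i r_i = 5·12 + 6·6 + 12·10 + 8·1 + 8·4 = 256 ≡ 9.
  S_1 = Σ v_i α_i r_i = 5·12·12 + 6·1·6 + 12·3·10 + 8·8·1 + 8·2·4 = 1244 ≡ 9.
  α_i^2 mod 13 = [1, 1, 9, 12, 4].
  S_2 = Σ v_i α_i^2 r_i = 5·1·12 + 6·1·6 + 12·9·10 + 8·12·1 + 8·4·4 = 1400 ≡ 9.
  S = (9, 9, 9) ≠ 0, so r is not a codeword (an error is present).
Step 3: locate the error. For a single error e at position i, S_ℓ = v_i·e·α_i^ℓ, so α_err = S_1/S_0.
  S_0^{−1} = 9^{−1} = 3 (mod 13), so α_err = 9·3 = 27 ≡ 1 = α_2. Error position i = 2.
  Consistency check: S_2/S_1 = 9·3 = 27 ≡ 1 = α_err ✓ (single-error assumption holds).
Step 4: error magnitude e = S_0/v_2 = S_0·∏_{j≠2}(α_2 − α_j) = 9·11 = 99 ≡ 8 (mod 13).
Step 5: correct position 2: c_2 = r_2 − e = 6 − 8 ≡ 11 (mod 13). Hence c = [12, 11, 10, 1, 4].
  Check: interpolating c through the α_i gives m(x) = 5 + 6·x (degree < 2) with m(α_i) = c_i for every i, so c is indeed a codeword.


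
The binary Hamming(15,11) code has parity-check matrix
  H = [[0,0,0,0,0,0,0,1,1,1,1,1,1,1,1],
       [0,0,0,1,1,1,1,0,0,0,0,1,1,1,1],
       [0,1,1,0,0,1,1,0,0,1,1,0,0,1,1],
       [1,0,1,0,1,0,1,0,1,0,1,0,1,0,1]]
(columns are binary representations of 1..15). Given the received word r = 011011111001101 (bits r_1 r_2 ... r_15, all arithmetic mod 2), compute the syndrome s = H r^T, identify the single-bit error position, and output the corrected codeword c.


s = (1, 0, 1, 0)^T, error position = 10, corrected codeword c = 011011111101101

Compute s = H r^T mod 2 one row at a time:
  s_1 = 1 + 1 + 0 + 0 + 1 + 1 + 0 + 1 = 5 ≡ 1 (mod 2).
  s_2 = 0 + 1 + 1 + 1 + 1 + 1 + 0 + 1 = 6 ≡ 0 (mod 2).
  s_3 = 1 + 1 + 1 + 1 + 0 + 0 + 0 + 1 = 5 ≡ 1 (mod 2).
  s_4 = 0 + 1 + 1 + 1 + 1 + 0 + 1 + 1 = 6 ≡ 0 (mod 2).
s = (1, 0, 1, 0)^T — this equals column 10 of H (binary 1010), so error is at position 10.
Correct: flip bit 10 of r = 011011111001101 to get c = 011011111101101.


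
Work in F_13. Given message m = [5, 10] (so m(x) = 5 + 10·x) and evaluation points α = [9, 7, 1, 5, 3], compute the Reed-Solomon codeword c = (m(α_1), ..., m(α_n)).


c = [4, 10, 2, 3, 9]

Message polynomial: m(x) = 5 + 10·x (mod 13).
For each evaluation point α_i, compute m(α_i) mod 13:
  α_1 = 9: Horner steps 10 → 4, so m(9) = 4.
  α_2 = 7: Horner steps 10 → 10, so m(7) = 10.
  α_3 = 1: Horner steps 10 → 2, so m(1) = 2.
  α_4 = 5: Horner steps 10 → 3, so m(5) = 3.
  α_5 = 3: Horner steps 10 → 9, so m(3) = 9.
Codeword c = [4, 10, 2, 3, 9] ∈ F_13^5.


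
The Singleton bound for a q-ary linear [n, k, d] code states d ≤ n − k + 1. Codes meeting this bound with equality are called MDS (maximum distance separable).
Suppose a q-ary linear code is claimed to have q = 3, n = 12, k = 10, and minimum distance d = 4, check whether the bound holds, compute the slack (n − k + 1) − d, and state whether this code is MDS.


Singleton RHS = n − k + 1 = 3, slack = -1, bound violated (no such code; not MDS).

Singleton bound: d ≤ n − k + 1.
Here n = 12, k = 10, so n − k + 1 = 3.
Given d = 4, check d ≤ 3: NO.
Slack = (n − k + 1) − d = -1.
The slack is negative: d = 4 exceeds n − k + 1 = 3 by 1, so the Singleton bound is violated and no linear [12, 10, 4]_3 code can exist. In particular it is not MDS (MDS requires d = n − k + 1 exactly).
Description: the claimed parameters are [12, 10, 4]_3; such a code would be impossible (violates the Singleton bound).


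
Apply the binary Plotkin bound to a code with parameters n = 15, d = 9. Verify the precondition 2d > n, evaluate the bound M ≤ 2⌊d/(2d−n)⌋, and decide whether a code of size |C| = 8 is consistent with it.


Plotkin bound M ≤ 6; given |C| = 8 > bound (violated).

Check applicability: 2d = 18, n = 15.
2d − n = 3 > 0, so Plotkin applies.
Compute d/(2d−n) = 9/3 ≈ 3.0000.
⌊d/(2d−n)⌋ = 3.
Plotkin bound: M ≤ 2·3 = 6.
Given |C| = 8, check: VIOLATED.
This |C| is above the Plotkin bound, so no binary code with n = 15, d = 9 and 8 codewords exists.


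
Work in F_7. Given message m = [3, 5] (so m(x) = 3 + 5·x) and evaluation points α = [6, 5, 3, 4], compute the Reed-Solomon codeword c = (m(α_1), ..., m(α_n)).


c = [5, 0, 4, 2]

Message polynomial: m(x) = 3 + 5·x (mod 7).
For each evaluation point α_i, compute m(α_i) mod 7:
  α_1 = 6: Horner steps 5 → 5, so m(6) = 5.
  α_2 = 5: Horner steps 5 → 0, so m(5) = 0.
  α_3 = 3: Horner steps 5 → 4, so m(3) = 4.
  α_4 = 4: Horner steps 5 → 2, so m(4) = 2.
Codeword c = [5, 0, 4, 2] ∈ F_7^4.


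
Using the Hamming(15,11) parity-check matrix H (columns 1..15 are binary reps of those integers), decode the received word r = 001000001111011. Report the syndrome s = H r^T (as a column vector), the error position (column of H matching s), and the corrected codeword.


s = (0, 1, 1, 0)^T, error position = 6, corrected codeword c = 001001001111011

Compute s = H r^T mod 2 one row at a time:
  s_1 = 0 + 1 + 1 + 1 + 1 + 0 + 1 + 1 = 6 ≡ 0 (mod 2).
  s_2 = 0 + 0 + 0 + 0 + 1 + 0 + 1 + 1 = 3 ≡ 1 (mod 2).
  s_3 = 0 + 1 + 0 + 0 + 1 + 1 + 1 + 1 = 5 ≡ 1 (mod 2).
  s_4 = 0 + 1 + 0 + 0 + 1 + 1 + 0 + 1 = 4 ≡ 0 (mod 2).
s = (0, 1, 1, 0)^T — this equals column 6 of H (binary 0110), so error is at position 6.
Correct: flip bit 6 of r = 001000001111011 to get c = 001001001111011.


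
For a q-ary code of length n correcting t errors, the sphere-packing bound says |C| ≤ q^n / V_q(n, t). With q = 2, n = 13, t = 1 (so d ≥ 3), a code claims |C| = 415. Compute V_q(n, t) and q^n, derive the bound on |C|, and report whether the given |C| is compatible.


V_q(n, t) = 14, q^n = 8192, Hamming bound = 585, |C| = 415 ≤ bound (satisfied).

Step 1: Compute V_q(n, t) = Σ_{j=0}^1 C(n, j) (q−1)^j.
  j = 0: C(13,0)·(1)^0 = 1·1 = 1.
  j = 1: C(13,1)·(1)^1 = 13·1 = 13.
  V_q(n, t) = 1 + 13 = 14.
Step 2: q^n = 2^13 = 8192.
Step 3: Hamming bound ⌊q^n / V_q(n,t)⌋ = ⌊8192/14⌋ = 585.
Step 4: Compare |C| = 415 to 585: satisfied.
The claimed |C| lies below the Hamming bound.


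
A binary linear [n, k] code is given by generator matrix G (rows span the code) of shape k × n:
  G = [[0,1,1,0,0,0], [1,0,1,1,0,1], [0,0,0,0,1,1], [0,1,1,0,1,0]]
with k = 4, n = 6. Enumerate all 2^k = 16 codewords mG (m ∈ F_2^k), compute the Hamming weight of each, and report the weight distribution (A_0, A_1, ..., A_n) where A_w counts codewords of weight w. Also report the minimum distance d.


Weight distribution: A_0 = 1, A_1 = 2, A_2 = 2, A_3 = 4, A_4 = 5, A_5 = 2. Minimum distance d = 1.

Enumerate all 2^4 = 16 messages m ∈ F_2^4.
For each, compute codeword c = mG in F_2^6, then tally its weight.
  m = 0000 → c = 000000, weight = 0.
  m = 1000 → c = 011000, weight = 2.
  m = 0100 → c = 101101, weight = 4.
  m = 1100 → c = 110101, weight = 4.
  m = 0010 → c = 000011, weight = 2.
  m = 1010 → c = 011011, weight = 4.
  m = 0110 → c = 101110, weight = 4.
  m = 1110 → c = 110110, weight = 4.
  m = 0001 → c = 011010, weight = 3.
  m = 1001 → c = 000010, weight = 1.
  m = 0101 → c = 110111, weight = 5.
  m = 1101 → c = 101111, weight = 5.
  m = 0011 → c = 011001, weight = 3.
  m = 1011 → c = 000001, weight = 1.
  m = 0111 → c = 110100, weight = 3.
  m = 1111 → c = 101100, weight = 3.
Tally weights:
  weight 0: 1 codewords.
  weight 1: 2 codewords.
  weight 2: 2 codewords.
  weight 3: 4 codewords.
  weight 4: 5 codewords.
  weight 5: 2 codewords.
Minimum distance d = smallest w > 0 with A_w > 0 = 1.
Sanity: Σ A_w = 16 = 2^4 = 16 ✓.


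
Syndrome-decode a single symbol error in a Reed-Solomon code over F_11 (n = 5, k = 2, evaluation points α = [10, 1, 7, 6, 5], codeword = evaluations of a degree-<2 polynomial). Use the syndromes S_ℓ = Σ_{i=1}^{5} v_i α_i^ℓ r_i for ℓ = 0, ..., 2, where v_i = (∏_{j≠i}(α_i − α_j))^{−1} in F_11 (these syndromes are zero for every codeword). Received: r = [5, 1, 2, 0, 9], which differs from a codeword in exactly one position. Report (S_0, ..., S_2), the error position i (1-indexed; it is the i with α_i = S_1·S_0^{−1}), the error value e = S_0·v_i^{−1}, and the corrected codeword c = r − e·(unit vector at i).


S = (8, 3, 8), error at position 1, error magnitude e = 8, c = [8, 1, 2, 0, 9].

Step 1: column multipliers v_i = (∏_{j≠i}(α_i − α_j))^{−1} mod 11.
  i = 1 (α = 10): (10−1)(10−7)(10−6)(10−5) = 9·3·4·5 = 540 ≡ 1, so v_1 = 1^{−1} = 1 (mod 11).
  i = 2 (α = 1): (1−10)(1−7)(1−6)(1−5) = (−9)·(−6)·(−5)·(−4) = 1080 ≡ 2, so v_2 = 2^{−1} = 6 (mod 11).
  i = 3 (α = 7): (7−10)(7−1)(7−6)(7−5) = (−3)·6·1·2 = −36 ≡ 8, so v_3 = 8^{−1} = 7 (mod 11).
  i = 4 (α = 6): (6−10)(6−1)(6−7)(6−5) = (−4)·5·(−1)·1 = 20 ≡ 9, so v_4 = 9^{−1} = 5 (mod 11).
  i = 5 (α = 5): (5−10)(5−1)(5−7)(5−6) = (−5)·4·(−2)·(−1) = −40 ≡ 4, so v_5 = 4^{−1} = 3 (mod 11).
  v = [1, 6, 7, 5, 3].
Step 2: syndromes of r = [5, 1, 2, 0, 9] (all sums mod 11).
  S_0 = Σ v_i r_i = 1·5 + 6·1 + 7·2 + 5·0 + 3·9 = 52 ≡ 8.
  S_1 = Σ v_i α_i r_i = 1·10·5 + 6·1·1 + 7·7·2 + 5·6·0 + 3·5·9 = 289 ≡ 3.
  α_i^2 mod 11 = [1, 1, 5, 3, 3].
  S_2 = Σ v_i α_i^2 r_i = 1·1·5 + 6·1·1 + 7·5·2 + 5·3·0 + 3·3·9 = 162 ≡ 8.
  S = (8, 3, 8) ≠ 0, so r is not a codeword (an error is present).
Step 3: locate the error. For a single error e at position i, S_ℓ = v_i·e·α_i^ℓ, so α_err = S_1/S_0.
  S_0^{−1} = 8^{−1} = 7 (mod 11), so α_err = 3·7 = 21 ≡ 10 = α_1. Error position i = 1.
  Consistency check: S_2/S_1 = 8·4 = 32 ≡ 10 = α_err ✓ (single-error assumption holds).
Step 4: error magnitude e = S_0/v_1 = S_0·∏_{j≠1}(α_1 − α_j) = 8·1 = 8 ≡ 8 (mod 11).
Step 5: correct position 1: c_1 = r_1 − e = 5 − 8 ≡ 8 (mod 11). Hence c = [8, 1, 2, 0, 9].
  Check: interpolating c through the α_i gives m(x) = 10 + 2·x (degree < 2) with m(α_i) = c_i for every i, so c is indeed a codeword.


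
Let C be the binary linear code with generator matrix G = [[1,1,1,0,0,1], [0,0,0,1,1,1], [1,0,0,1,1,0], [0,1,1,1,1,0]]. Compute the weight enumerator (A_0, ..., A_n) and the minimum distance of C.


Weight distribution: A_0 = 1, A_1 = 2, A_2 = 3, A_3 = 4, A_4 = 3, A_5 = 2, A_6 = 1. Minimum distance d = 1.

Enumerate all 2^4 = 16 messages m ∈ F_2^4.
For each, compute codeword c = mG in F_2^6, then tally its weight.
  m = 0000 → c = 000000, weight = 0.
  m = 1000 → c = 111001, weight = 4.
  m = 0100 → c = 000111, weight = 3.
  m = 1100 → c = 111110, weight = 5.
  m = 0010 → c = 100110, weight = 3.
  m = 1010 → c = 011111, weight = 5.
  m = 0110 → c = 100001, weight = 2.
  m = 1110 → c = 011000, weight = 2.
  m = 0001 → c = 011110, weight = 4.
  m = 1001 → c = 100111, weight = 4.
  m = 0101 → c = 011001, weight = 3.
  m = 1101 → c = 100000, weight = 1.
  m = 0011 → c = 111000, weight = 3.
  m = 1011 → c = 000001, weight = 1.
  m = 0111 → c = 111111, weight = 6.
  m = 1111 → c = 000110, weight = 2.
Tally weights:
  weight 0: 1 codewords.
  weight 1: 2 codewords.
  weight 2: 3 codewords.
  weight 3: 4 codewords.
  weight 4: 3 codewords.
  weight 5: 2 codewords.
  weight 6: 1 codewords.
Minimum distance d = smallest w > 0 with A_w > 0 = 1.
Sanity: Σ A_w = 16 = 2^4 = 16 ✓.


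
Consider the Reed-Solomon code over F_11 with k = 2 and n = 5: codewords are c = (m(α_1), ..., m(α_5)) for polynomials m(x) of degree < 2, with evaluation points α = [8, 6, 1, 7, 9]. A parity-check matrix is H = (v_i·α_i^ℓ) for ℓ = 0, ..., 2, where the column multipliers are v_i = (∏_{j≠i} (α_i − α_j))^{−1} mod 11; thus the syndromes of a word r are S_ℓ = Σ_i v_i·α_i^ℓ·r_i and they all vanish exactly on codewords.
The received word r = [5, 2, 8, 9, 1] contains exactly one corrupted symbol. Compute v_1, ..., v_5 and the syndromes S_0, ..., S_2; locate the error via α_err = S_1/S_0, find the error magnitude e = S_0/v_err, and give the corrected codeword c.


S = (1, 1, 1), error at position 3, error magnitude e = 8, c = [5, 2, 0, 9, 1].

Step 1: column multipliers v_i = (∏_{j≠i}(α_i − α_j))^{−1} mod 11.
  i = 1 (α = 8): (8−6)(8−1)(8−7)(8−9) = 2·7·1·(−1) = −14 ≡ 8, so v_1 = 8^{−1} = 7 (mod 11).
  i = 2 (α = 6): (6−8)(6−1)(6−7)(6−9) = (−2)·5·(−1)·(−3) = −30 ≡ 3, so v_2 = 3^{−1} = 4 (mod 11).
  i = 3 (α = 1): (1−8)(1−6)(1−7)(1−9) = (−7)·(−5)·(−6)·(−8) = 1680 ≡ 8, so v_3 = 8^{−1} = 7 (mod 11).
  i = 4 (α = 7): (7−8)(7−6)(7−1)(7−9) = (−1)·1·6·(−2) = 12 ≡ 1, so v_4 = 1^{−1} = 1 (mod 11).
  i = 5 (α = 9): (9−8)(9−6)(9−1)(9−7) = 1·3·8·2 = 48 ≡ 4, so v_5 = 4^{−1} = 3 (mod 11).
  v = [7, 4, 7, 1, 3].
Step 2: syndromes of r = [5, 2, 8, 9, 1] (all sums mod 11).
  S_0 = Σ v_i r_i = 7·5 + 4·2 + 7·8 + 1·9 + 3·1 = 111 ≡ 1.
  S_1 = Σ v_i α_i r_i = 7·8·5 + 4·6·2 + 7·1·8 + 1·7·9 + 3·9·1 = 474 ≡ 1.
  α_i^2 mod 11 = [9, 3, 1, 5, 4].
  S_2 = Σ v_i α_i^2 r_i = 7·9·5 + 4·3·2 + 7·1·8 + 1·5·9 + 3·4·1 = 452 ≡ 1.
  S = (1, 1, 1) ≠ 0, so r is not a codeword (an error is present).
Step 3: locate the error. For a single error e at position i, S_ℓ = v_i·e·α_i^ℓ, so α_err = S_1/S_0.
  S_0^{−1} = 1^{−1} = 1 (mod 11), so α_err = 1·1 = 1 ≡ 1 = α_3. Error position i = 3.
  Consistency check: S_2/S_1 = 1·1 = 1 ≡ 1 = α_err ✓ (single-error assumption holds).
Step 4: error magnitude e = S_0/v_3 = S_0·∏_{j≠3}(α_3 − α_j) = 1·8 = 8 ≡ 8 (mod 11).
Step 5: correct position 3: c_3 = r_3 − e = 8 − 8 ≡ 0 (mod 11). Hence c = [5, 2, 0, 9, 1].
  Check: interpolating c through the α_i gives m(x) = 4 + 7·x (degree < 2) with m(α_i) = c_i for every i, so c is indeed a codeword.


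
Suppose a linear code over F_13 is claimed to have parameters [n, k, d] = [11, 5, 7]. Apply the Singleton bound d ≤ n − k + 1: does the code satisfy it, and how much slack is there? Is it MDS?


Singleton RHS = n − k + 1 = 7, slack = 0, bound satisfied, MDS.

Singleton bound: d ≤ n − k + 1.
Here n = 11, k = 5, so n − k + 1 = 7.
Given d = 7, check d ≤ 7: YES.
Slack = (n − k + 1) − d = 0.
The code is MDS (slack = 0).
Description: the claimed parameters are [11, 5, 7]_13; such a code would be MDS (meets Singleton bound).


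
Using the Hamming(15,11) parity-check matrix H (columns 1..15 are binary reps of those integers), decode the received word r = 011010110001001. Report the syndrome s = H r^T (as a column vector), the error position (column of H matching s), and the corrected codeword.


s = (1, 0, 0, 0)^T, error position = 8, corrected codeword c = 011010100001001

Compute s = H r^T mod 2 one row at a time:
  s_1 = 1 + 0 + 0 + 0 + 1 + 0 + 0 + 1 = 3 ≡ 1 (mod 2).
  s_2 = 0 + 1 + 0 + 1 + 1 + 0 + 0 + 1 = 4 ≡ 0 (mod 2).
  s_3 = 1 + 1 + 0 + 1 + 0 + 0 + 0 + 1 = 4 ≡ 0 (mod 2).
  s_4 = 0 + 1 + 1 + 1 + 0 + 0 + 0 + 1 = 4 ≡ 0 (mod 2).
s = (1, 0, 0, 0)^T — this equals column 8 of H (binary 1000), so error is at position 8.
Correct: flip bit 8 of r = 011010110001001 to get c = 011010100001001.


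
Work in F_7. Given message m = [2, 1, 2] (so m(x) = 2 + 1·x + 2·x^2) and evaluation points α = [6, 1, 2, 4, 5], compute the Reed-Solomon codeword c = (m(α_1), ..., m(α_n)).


c = [3, 5, 5, 3, 1]

Message polynomial: m(x) = 2 + 1·x + 2·x^2 (mod 7).
For each evaluation point α_i, compute m(α_i) mod 7:
  α_1 = 6: Horner steps 2 → 6 → 3, so m(6) = 3.
  α_2 = 1: Horner steps 2 → 3 → 5, so m(1) = 5.
  α_3 = 2: Horner steps 2 → 5 → 5, so m(2) = 5.
  α_4 = 4: Horner steps 2 → 2 → 3, so m(4) = 3.
  α_5 = 5: Horner steps 2 → 4 → 1, so m(5) = 1.
Codeword c = [3, 5, 5, 3, 1] ∈ F_7^5.


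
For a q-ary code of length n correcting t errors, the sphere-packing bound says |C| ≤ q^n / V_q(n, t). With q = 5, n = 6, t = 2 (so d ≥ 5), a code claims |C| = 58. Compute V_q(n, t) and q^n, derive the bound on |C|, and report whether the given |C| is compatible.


V_q(n, t) = 265, q^n = 15625, Hamming bound = 58, |C| = 58 ≤ bound (satisfied).

Step 1: Compute V_q(n, t) = Σ_{j=0}^2 C(n, j) (q−1)^j.
  j = 0: C(6,0)·(4)^0 = 1·1 = 1.
  j = 1: C(6,1)·(4)^1 = 6·4 = 24.
  j = 2: C(6,2)·(4)^2 = 15·16 = 240.
  V_q(n, t) = 1 + 24 + 240 = 265.
Step 2: q^n = 5^6 = 15625.
Step 3: Hamming bound ⌊q^n / V_q(n,t)⌋ = ⌊15625/265⌋ = 58.
Step 4: Compare |C| = 58 to 58: satisfied.
The claimed |C| lies at the Hamming bound (tight).


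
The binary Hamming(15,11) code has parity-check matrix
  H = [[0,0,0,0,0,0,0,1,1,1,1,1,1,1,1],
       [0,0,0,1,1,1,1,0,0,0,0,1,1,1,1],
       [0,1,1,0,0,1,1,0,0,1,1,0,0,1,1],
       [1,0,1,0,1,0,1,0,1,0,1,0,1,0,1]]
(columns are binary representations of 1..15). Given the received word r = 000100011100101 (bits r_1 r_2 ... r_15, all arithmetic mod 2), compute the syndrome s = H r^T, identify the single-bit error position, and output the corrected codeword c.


s = (1, 1, 0, 1)^T, error position = 13, corrected codeword c = 000100011100001

Compute s = H r^T mod 2 one row at a time:
  s_1 = 1 + 1 + 1 + 0 + 0 + 1 + 0 + 1 = 5 ≡ 1 (mod 2).
  s_2 = 1 + 0 + 0 + 0 + 0 + 1 + 0 + 1 = 3 ≡ 1 (mod 2).
  s_3 = 0 + 0 + 0 + 0 + 1 + 0 + 0 + 1 = 2 ≡ 0 (mod 2).
  s_4 = 0 + 0 + 0 + 0 + 1 + 0 + 1 + 1 = 3 ≡ 1 (mod 2).
s = (1, 1, 0, 1)^T — this equals column 13 of H (binary 1101), so error is at position 13.
Correct: flip bit 13 of r = 000100011100101 to get c = 000100011100001.


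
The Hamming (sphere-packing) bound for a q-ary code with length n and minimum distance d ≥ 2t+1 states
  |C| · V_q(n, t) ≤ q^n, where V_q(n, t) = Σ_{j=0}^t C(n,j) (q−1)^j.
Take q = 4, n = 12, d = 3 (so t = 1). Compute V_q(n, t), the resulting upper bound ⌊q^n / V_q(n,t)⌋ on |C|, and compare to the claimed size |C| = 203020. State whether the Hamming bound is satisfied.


V_q(n, t) = 37, q^n = 16777216, Hamming bound = 453438, |C| = 203020 ≤ bound (satisfied).

Step 1: Compute V_q(n, t) = Σ_{j=0}^1 C(n, j) (q−1)^j.
  j = 0: C(12,0)·(3)^0 = 1·1 = 1.
  j = 1: C(12,1)·(3)^1 = 12·3 = 36.
  V_q(n, t) = 1 + 36 = 37.
Step 2: q^n = 4^12 = 16777216.
Step 3: Hamming bound ⌊q^n / V_q(n,t)⌋ = ⌊16777216/37⌋ = 453438.
Step 4: Compare |C| = 203020 to 453438: satisfied.
The claimed |C| lies below the Hamming bound.


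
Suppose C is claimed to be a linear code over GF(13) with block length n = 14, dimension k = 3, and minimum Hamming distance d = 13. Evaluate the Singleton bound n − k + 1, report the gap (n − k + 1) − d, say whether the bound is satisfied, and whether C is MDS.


Singleton RHS = n − k + 1 = 12, slack = -1, bound violated (no such code; not MDS).

Singleton bound: d ≤ n − k + 1.
Here n = 14, k = 3, so n − k + 1 = 12.
Given d = 13, check d ≤ 12: NO.
Slack = (n − k + 1) − d = -1.
The slack is negative: d = 13 exceeds n − k + 1 = 12 by 1, so the Singleton bound is violated and no linear [14, 3, 13]_13 code can exist. In particular it is not MDS (MDS requires d = n − k + 1 exactly).
Description: the claimed parameters are [14, 3, 13]_13; such a code would be impossible (violates the Singleton bound).


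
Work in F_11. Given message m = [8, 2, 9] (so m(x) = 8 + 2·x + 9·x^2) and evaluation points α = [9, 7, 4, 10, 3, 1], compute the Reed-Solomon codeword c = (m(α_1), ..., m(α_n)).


c = [7, 1, 6, 4, 7, 8]

Message polynomial: m(x) = 8 + 2·x + 9·x^2 (mod 11).
For each evaluation point α_i, compute m(α_i) mod 11:
  α_1 = 9: Horner steps 9 → 6 → 7, so m(9) = 7.
  α_2 = 7: Horner steps 9 → 10 → 1, so m(7) = 1.
  α_3 = 4: Horner steps 9 → 5 → 6, so m(4) = 6.
  α_4 = 10: Horner steps 9 → 4 → 4, so m(10) = 4.
  α_5 = 3: Horner steps 9 → 7 → 7, so m(3) = 7.
  α_6 = 1: Horner steps 9 → 0 → 8, so m(1) = 8.
Codeword c = [7, 1, 6, 4, 7, 8] ∈ F_11^6.


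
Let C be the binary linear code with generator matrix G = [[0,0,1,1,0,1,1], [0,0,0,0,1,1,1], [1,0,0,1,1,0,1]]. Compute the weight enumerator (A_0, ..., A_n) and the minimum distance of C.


Weight distribution: A_0 = 1, A_3 = 4, A_4 = 3. Minimum distance d = 3.

Enumerate all 2^3 = 8 messages m ∈ F_2^3.
For each, compute codeword c = mG in F_2^7, then tally its weight.
  m = 000 → c = 0000000, weight = 0.
  m = 100 → c = 0011011, weight = 4.
  m = 010 → c = 0000111, weight = 3.
  m = 110 → c = 0011100, weight = 3.
  m = 001 → c = 1001101, weight = 4.
  m = 101 → c = 1010110, weight = 4.
  m = 011 → c = 1001010, weight = 3.
  m = 111 → c = 1010001, weight = 3.
Tally weights:
  weight 0: 1 codewords.
  weight 3: 4 codewords.
  weight 4: 3 codewords.
Minimum distance d = smallest w > 0 with A_w > 0 = 3.
Sanity: Σ A_w = 8 = 2^3 = 8 ✓.


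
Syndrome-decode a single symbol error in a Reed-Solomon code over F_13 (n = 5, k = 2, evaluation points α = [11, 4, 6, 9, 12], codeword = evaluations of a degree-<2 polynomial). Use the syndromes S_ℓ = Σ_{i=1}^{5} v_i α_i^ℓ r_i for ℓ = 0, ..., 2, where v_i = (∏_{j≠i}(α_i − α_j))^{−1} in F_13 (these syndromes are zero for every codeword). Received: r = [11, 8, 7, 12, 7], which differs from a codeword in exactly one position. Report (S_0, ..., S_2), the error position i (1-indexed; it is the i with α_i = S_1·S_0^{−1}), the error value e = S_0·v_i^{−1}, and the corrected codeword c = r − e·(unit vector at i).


S = (3, 10, 3), error at position 5, error magnitude e = 3, c = [11, 8, 7, 12, 4].

Step 1: column multipliers v_i = (∏_{j≠i}(α_i − α_j))^{−1} mod 13.
  i = 1 (α = 11): (11−4)(11−6)(11−9)(11−12) = 7·5·2·(−1) = −70 ≡ 8, so v_1 = 8^{−1} = 5 (mod 13).
  i = 2 (α = 4): (4−11)(4−6)(4−9)(4−12) = (−7)·(−2)·(−5)·(−8) = 560 ≡ 1, so v_2 = 1^{−1} = 1 (mod 13).
  i = 3 (α = 6): (6−11)(6−4)(6−9)(6−12) = (−5)·2·(−3)·(−6) = −180 ≡ 2, so v_3 = 2^{−1} = 7 (mod 13).
  i = 4 (α = 9): (9−11)(9−4)(9−6)(9−12) = (−2)·5·3·(−3) = 90 ≡ 12, so v_4 = 12^{−1} = 12 (mod 13).
  i = 5 (α = 12): (12−11)(12−4)(12−6)(12−9) = 1·8·6·3 = 144 ≡ 1, so v_5 = 1^{−1} = 1 (mod 13).
  v = [5, 1, 7, 12, 1].
Step 2: syndromes of r = [11, 8, 7, 12, 7] (all sums mod 13).
  S_0 = Σ v_i r_i = 5·11 + 1·8 + 7·7 + 12·12 + 1·7 = 263 ≡ 3.
  S_1 = Σ v_i α_i r_i = 5·11·11 + 1·4·8 + 7·6·7 + 12·9·12 + 1·12·7 = 2311 ≡ 10.
  α_i^2 mod 13 = [4, 3, 10, 3, 1].
  S_2 = Σ v_i α_i^2 r_i = 5·4·11 + 1·3·8 + 7·10·7 + 12·3·12 + 1·1·7 = 1173 ≡ 3.
  S = (3, 10, 3) ≠ 0, so r is not a codeword (an error is present).
Step 3: locate the error. For a single error e at position i, S_ℓ = v_i·e·α_i^ℓ, so α_err = S_1/S_0.
  S_0^{−1} = 3^{−1} = 9 (mod 13), so α_err = 10·9 = 90 ≡ 12 = α_5. Error position i = 5.
  Consistency check: S_2/S_1 = 3·4 = 12 ≡ 12 = α_err ✓ (single-error assumption holds).
Step 4: error magnitude e = S_0/v_5 = S_0·∏_{j≠5}(α_5 − α_j) = 3·1 = 3 ≡ 3 (mod 13).
Step 5: correct position 5: c_5 = r_5 − e = 7 − 3 ≡ 4 (mod 13). Hence c = [11, 8, 7, 12, 4].
  Check: interpolating c through the α_i gives m(x) = 10 + 6·x (degree < 2) with m(α_i) = c_i for every i, so c is indeed a codeword.


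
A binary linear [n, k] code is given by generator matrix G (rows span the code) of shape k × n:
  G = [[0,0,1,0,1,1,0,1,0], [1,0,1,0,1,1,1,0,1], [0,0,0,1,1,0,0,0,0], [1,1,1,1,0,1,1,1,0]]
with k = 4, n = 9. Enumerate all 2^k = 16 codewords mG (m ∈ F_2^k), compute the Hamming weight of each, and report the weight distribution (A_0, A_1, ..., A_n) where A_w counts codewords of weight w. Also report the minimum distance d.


Weight distribution: A_0 = 1, A_2 = 1, A_3 = 2, A_4 = 3, A_5 = 4, A_6 = 3, A_7 = 2. Minimum distance d = 2.

Enumerate all 2^4 = 16 messages m ∈ F_2^4.
For each, compute codeword c = mG in F_2^9, then tally its weight.
  m = 0000 → c = 000000000, weight = 0.
  m = 1000 → c = 001011010, weight = 4.
  m = 0100 → c = 101011101, weight = 6.
  m = 1100 → c = 100000111, weight = 4.
  m = 0010 → c = 000110000, weight = 2.
  m = 1010 → c = 001101010, weight = 4.
  m = 0110 → c = 101101101, weight = 6.
  m = 1110 → c = 100110111, weight = 6.
  m = 0001 → c = 111101110, weight = 7.
  m = 1001 → c = 110110100, weight = 5.
  m = 0101 → c = 010110011, weight = 5.
  m = 1101 → c = 011101001, weight = 5.
  m = 0011 → c = 111011110, weight = 7.
  m = 1011 → c = 110000100, weight = 3.
  m = 0111 → c = 010000011, weight = 3.
  m = 1111 → c = 011011001, weight = 5.
Tally weights:
  weight 0: 1 codewords.
  weight 2: 1 codewords.
  weight 3: 2 codewords.
  weight 4: 3 codewords.
  weight 5: 4 codewords.
  weight 6: 3 codewords.
  weight 7: 2 codewords.
Minimum distance d = smallest w > 0 with A_w > 0 = 2.
Sanity: Σ A_w = 16 = 2^4 = 16 ✓.


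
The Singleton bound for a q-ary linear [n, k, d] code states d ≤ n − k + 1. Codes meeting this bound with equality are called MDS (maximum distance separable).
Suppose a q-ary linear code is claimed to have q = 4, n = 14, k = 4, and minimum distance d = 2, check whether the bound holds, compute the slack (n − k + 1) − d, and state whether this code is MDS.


Singleton RHS = n − k + 1 = 11, slack = 9, bound satisfied, not MDS.

Singleton bound: d ≤ n − k + 1.
Here n = 14, k = 4, so n − k + 1 = 11.
Given d = 2, check d ≤ 11: YES.
Slack = (n − k + 1) − d = 9.
The code is NOT MDS (slack = 9 > 0).
Description: the claimed parameters are [14, 4, 2]_4; such a code would be non-MDS.


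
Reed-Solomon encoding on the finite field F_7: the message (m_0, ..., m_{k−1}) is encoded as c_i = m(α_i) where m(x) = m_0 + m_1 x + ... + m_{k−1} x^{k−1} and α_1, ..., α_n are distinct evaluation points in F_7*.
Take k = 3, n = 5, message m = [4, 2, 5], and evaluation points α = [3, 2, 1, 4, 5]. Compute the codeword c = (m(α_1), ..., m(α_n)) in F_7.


c = [6, 0, 4, 1, 6]

Message polynomial: m(x) = 4 + 2·x + 5·x^2 (mod 7).
For each evaluation point α_i, compute m(α_i) mod 7:
  α_1 = 3: Horner steps 5 → 3 → 6, so m(3) = 6.
  α_2 = 2: Horner steps 5 → 5 → 0, so m(2) = 0.
  α_3 = 1: Horner steps 5 → 0 → 4, so m(1) = 4.
  α_4 = 4: Horner steps 5 → 1 → 1, so m(4) = 1.
  α_5 = 5: Horner steps 5 → 6 → 6, so m(5) = 6.
Codeword c = [6, 0, 4, 1, 6] ∈ F_7^5.


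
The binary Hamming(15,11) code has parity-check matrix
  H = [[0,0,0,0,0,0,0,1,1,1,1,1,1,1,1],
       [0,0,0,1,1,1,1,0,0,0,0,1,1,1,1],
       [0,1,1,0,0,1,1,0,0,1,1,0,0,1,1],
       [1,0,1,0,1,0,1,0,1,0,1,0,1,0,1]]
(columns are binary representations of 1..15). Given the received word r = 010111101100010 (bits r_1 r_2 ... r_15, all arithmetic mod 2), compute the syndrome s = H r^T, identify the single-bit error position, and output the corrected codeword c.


s = (1, 1, 1, 1)^T, error position = 15, corrected codeword c = 010111101100011

Compute s = H r^T mod 2 one row at a time:
  s_1 = 0 + 1 + 1 + 0 + 0 + 0 + 1 + 0 = 3 ≡ 1 (mod 2).
  s_2 = 1 + 1 + 1 + 1 + 0 + 0 + 1 + 0 = 5 ≡ 1 (mod 2).
  s_3 = 1 + 0 + 1 + 1 + 1 + 0 + 1 + 0 = 5 ≡ 1 (mod 2).
  s_4 = 0 + 0 + 1 + 1 + 1 + 0 + 0 + 0 = 3 ≡ 1 (mod 2).
s = (1, 1, 1, 1)^T — this equals column 15 of H (binary 1111), so error is at position 15.
Correct: flip bit 15 of r = 010111101100010 to get c = 010111101100011.


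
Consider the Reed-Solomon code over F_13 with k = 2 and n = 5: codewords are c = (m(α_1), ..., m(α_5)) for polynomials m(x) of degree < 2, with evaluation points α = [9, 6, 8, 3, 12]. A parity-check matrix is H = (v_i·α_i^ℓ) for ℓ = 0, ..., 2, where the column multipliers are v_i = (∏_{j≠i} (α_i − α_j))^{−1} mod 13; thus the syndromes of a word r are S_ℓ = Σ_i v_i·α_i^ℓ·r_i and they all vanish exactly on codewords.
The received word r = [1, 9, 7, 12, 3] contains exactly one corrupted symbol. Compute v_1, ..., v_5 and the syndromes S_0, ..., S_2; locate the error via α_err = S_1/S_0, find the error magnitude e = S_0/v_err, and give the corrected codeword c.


S = (9, 3, 1), error at position 1, error magnitude e = 8, c = [6, 9, 7, 12, 3].

Step 1: column multipliers v_i = (∏_{j≠i}(α_i − α_j))^{−1} mod 13.
  i = 1 (α = 9): (9−6)(9−8)(9−3)(9−12) = 3·1·6·(−3) = −54 ≡ 11, so v_1 = 11^{−1} = 6 (mod 13).
  i = 2 (α = 6): (6−9)(6−8)(6−3)(6−12) = (−3)·(−2)·3·(−6) = −108 ≡ 9, so v_2 = 9^{−1} = 3 (mod 13).
  i = 3 (α = 8): (8−9)(8−6)(8−3)(8−12) = (−1)·2·5·(−4) = 40 ≡ 1, so v_3 = 1^{−1} = 1 (mod 13).
  i = 4 (α = 3): (3−9)(3−6)(3−8)(3−12) = (−6)·(−3)·(−5)·(−9) = 810 ≡ 4, so v_4 = 4^{−1} = 10 (mod 13).
  i = 5 (α = 12): (12−9)(12−6)(12−8)(12−3) = 3·6·4·9 = 648 ≡ 11, so v_5 = 11^{−1} = 6 (mod 13).
  v = [6, 3, 1, 10, 6].
Step 2: syndromes of r = [1, 9, 7, 12, 3] (all sums mod 13).
  S_0 = Σ v_i r_i = 6·1 + 3·9 + 1·7 + 10·12 + 6·3 = 178 ≡ 9.
  S_1 = Σ v_i α_i r_i = 6·9·1 + 3·6·9 + 1·8·7 + 10·3·12 + 6·12·3 = 848 ≡ 3.
  α_i^2 mod 13 = [3, 10, 12, 9, 1].
  S_2 = Σ v_i α_i^2 r_i = 6·3·1 + 3·10·9 + 1·12·7 + 10·9·12 + 6·1·3 = 1470 ≡ 1.
  S = (9, 3, 1) ≠ 0, so r is not a codeword (an error is present).
Step 3: locate the error. For a single error e at position i, S_ℓ = v_i·e·α_i^ℓ, so α_err = S_1/S_0.
  S_0^{−1} = 9^{−1} = 3 (mod 13), so α_err = 3·3 = 9 ≡ 9 = α_1. Error position i = 1.
  Consistency check: S_2/S_1 = 1·9 = 9 ≡ 9 = α_err ✓ (single-error assumption holds).
Step 4: error magnitude e = S_0/v_1 = S_0·∏_{j≠1}(α_1 − α_j) = 9·11 = 99 ≡ 8 (mod 13).
Step 5: correct position 1: c_1 = r_1 − e = 1 − 8 ≡ 6 (mod 13). Hence c = [6, 9, 7, 12, 3].
  Check: interpolating c through the α_i gives m(x) = 2 + 12·x (degree < 2) with m(α_i) = c_i for every i, so c is indeed a codeword.


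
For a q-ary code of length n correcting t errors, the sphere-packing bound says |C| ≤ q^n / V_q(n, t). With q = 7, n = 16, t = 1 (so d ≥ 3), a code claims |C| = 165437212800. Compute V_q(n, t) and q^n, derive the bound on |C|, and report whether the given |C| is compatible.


V_q(n, t) = 97, q^n = 33232930569601, Hamming bound = 342607531645, |C| = 165437212800 ≤ bound (satisfied).

Step 1: Compute V_q(n, t) = Σ_{j=0}^1 C(n, j) (q−1)^j.
  j = 0: C(16,0)·(6)^0 = 1·1 = 1.
  j = 1: C(16,1)·(6)^1 = 16·6 = 96.
  V_q(n, t) = 1 + 96 = 97.
Step 2: q^n = 7^16 = 33232930569601.
Step 3: Hamming bound ⌊q^n / V_q(n,t)⌋ = ⌊33232930569601/97⌋ = 342607531645.
Step 4: Compare |C| = 165437212800 to 342607531645: satisfied.
The claimed |C| lies below the Hamming bound.


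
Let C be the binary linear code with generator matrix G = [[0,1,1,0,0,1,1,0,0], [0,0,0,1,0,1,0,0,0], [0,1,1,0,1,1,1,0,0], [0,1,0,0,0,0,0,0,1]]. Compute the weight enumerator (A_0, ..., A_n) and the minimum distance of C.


Weight distribution: A_0 = 1, A_1 = 1, A_2 = 2, A_3 = 2, A_4 = 5, A_5 = 5. Minimum distance d = 1.

Enumerate all 2^4 = 16 messages m ∈ F_2^4.
For each, compute codeword c = mG in F_2^9, then tally its weight.
  m = 0000 → c = 000000000, weight = 0.
  m = 1000 → c = 011001100, weight = 4.
  m = 0100 → c = 000101000, weight = 2.
  m = 1100 → c = 011100100, weight = 4.
  m = 0010 → c = 011011100, weight = 5.
  m = 1010 → c = 000010000, weight = 1.
  m = 0110 → c = 011110100, weight = 5.
  m = 1110 → c = 000111000, weight = 3.
  m = 0001 → c = 010000001, weight = 2.
  m = 1001 → c = 001001101, weight = 4.
  m = 0101 → c = 010101001, weight = 4.
  m = 1101 → c = 001100101, weight = 4.
  m = 0011 → c = 001011101, weight = 5.
  m = 1011 → c = 010010001, weight = 3.
  m = 0111 → c = 001110101, weight = 5.
  m = 1111 → c = 010111001, weight = 5.
Tally weights:
  weight 0: 1 codewords.
  weight 1: 1 codewords.
  weight 2: 2 codewords.
  weight 3: 2 codewords.
  weight 4: 5 codewords.
  weight 5: 5 codewords.
Minimum distance d = smallest w > 0 with A_w > 0 = 1.
Sanity: Σ A_w = 16 = 2^4 = 16 ✓.


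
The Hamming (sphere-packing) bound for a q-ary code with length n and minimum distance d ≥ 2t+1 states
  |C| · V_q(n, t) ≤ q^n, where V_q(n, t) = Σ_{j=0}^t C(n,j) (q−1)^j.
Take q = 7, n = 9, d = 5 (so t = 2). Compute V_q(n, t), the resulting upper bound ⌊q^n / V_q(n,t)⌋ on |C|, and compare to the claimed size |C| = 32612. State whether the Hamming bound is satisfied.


V_q(n, t) = 1351, q^n = 40353607, Hamming bound = 29869, |C| = 32612 > bound (violated).

Step 1: Compute V_q(n, t) = Σ_{j=0}^2 C(n, j) (q−1)^j.
  j = 0: C(9,0)·(6)^0 = 1·1 = 1.
  j = 1: C(9,1)·(6)^1 = 9·6 = 54.
  j = 2: C(9,2)·(6)^2 = 36·36 = 1296.
  V_q(n, t) = 1 + 54 + 1296 = 1351.
Step 2: q^n = 7^9 = 40353607.
Step 3: Hamming bound ⌊q^n / V_q(n,t)⌋ = ⌊40353607/1351⌋ = 29869.
Step 4: Compare |C| = 32612 to 29869: violated.
The claimed |C| lies above the Hamming bound, so no 7-ary code of length 9 with d ≥ 5 can have 32612 codewords.


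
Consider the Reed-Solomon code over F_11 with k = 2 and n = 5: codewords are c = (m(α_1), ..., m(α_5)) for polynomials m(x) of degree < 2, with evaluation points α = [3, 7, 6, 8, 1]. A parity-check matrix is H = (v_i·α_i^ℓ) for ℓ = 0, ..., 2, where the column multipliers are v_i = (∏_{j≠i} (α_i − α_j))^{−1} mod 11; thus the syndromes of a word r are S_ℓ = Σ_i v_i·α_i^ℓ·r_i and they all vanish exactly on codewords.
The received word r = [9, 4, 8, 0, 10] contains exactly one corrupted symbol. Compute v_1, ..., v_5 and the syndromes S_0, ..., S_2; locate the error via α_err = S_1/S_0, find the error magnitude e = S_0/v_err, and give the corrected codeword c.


S = (2, 2, 2), error at position 5, error magnitude e = 4, c = [9, 4, 8, 0, 6].

Step 1: column multipliers v_i = (∏_{j≠i}(α_i − α_j))^{−1} mod 11.
  i = 1 (α = 3): (3−7)(3−6)(3−8)(3−1) = (−4)·(−3)·(−5)·2 = −120 ≡ 1, so v_1 = 1^{−1} = 1 (mod 11).
  i = 2 (α = 7): (7−3)(7−6)(7−8)(7−1) = 4·1·(−1)·6 = −24 ≡ 9, so v_2 = 9^{−1} = 5 (mod 11).
  i = 3 (α = 6): (6−3)(6−7)(6−8)(6−1) = 3·(−1)·(−2)·5 = 30 ≡ 8, so v_3 = 8^{−1} = 7 (mod 11).
  i = 4 (α = 8): (8−3)(8−7)(8−6)(8−1) = 5·1·2·7 = 70 ≡ 4, so v_4 = 4^{−1} = 3 (mod 11).
  i = 5 (α = 1): (1−3)(1−7)(1−6)(1−8) = (−2)·(−6)·(−5)·(−7) = 420 ≡ 2, so v_5 = 2^{−1} = 6 (mod 11).
  v = [1, 5, 7, 3, 6].
Step 2: syndromes of r = [9, 4, 8, 0, 10] (all sums mod 11).
  S_0 = Σ v_i r_i = 1·9 + 5·4 + 7·8 + 3·0 + 6·10 = 145 ≡ 2.
  S_1 = Σ v_i α_i r_i = 1·3·9 + 5·7·4 + 7·6·8 + 3·8·0 + 6·1·10 = 563 ≡ 2.
  α_i^2 mod 11 = [9, 5, 3, 9, 1].
  S_2 = Σ v_i α_i^2 r_i = 1·9·9 + 5·5·4 + 7·3·8 + 3·9·0 + 6·1·10 = 409 ≡ 2.
  S = (2, 2, 2) ≠ 0, so r is not a codeword (an error is present).
Step 3: locate the error. For a single error e at position i, S_ℓ = v_i·e·α_i^ℓ, so α_err = S_1/S_0.
  S_0^{−1} = 2^{−1} = 6 (mod 11), so α_err = 2·6 = 12 ≡ 1 = α_5. Error position i = 5.
  Consistency check: S_2/S_1 = 2·6 = 12 ≡ 1 = α_err ✓ (single-error assumption holds).
Step 4: error magnitude e = S_0/v_5 = S_0·∏_{j≠5}(α_5 − α_j) = 2·2 = 4 ≡ 4 (mod 11).
Step 5: correct position 5: c_5 = r_5 − e = 10 − 4 ≡ 6 (mod 11). Hence c = [9, 4, 8, 0, 6].
  Check: interpolating c through the α_i gives m(x) = 10 + 7·x (degree < 2) with m(α_i) = c_i for every i, so c is indeed a codeword.
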